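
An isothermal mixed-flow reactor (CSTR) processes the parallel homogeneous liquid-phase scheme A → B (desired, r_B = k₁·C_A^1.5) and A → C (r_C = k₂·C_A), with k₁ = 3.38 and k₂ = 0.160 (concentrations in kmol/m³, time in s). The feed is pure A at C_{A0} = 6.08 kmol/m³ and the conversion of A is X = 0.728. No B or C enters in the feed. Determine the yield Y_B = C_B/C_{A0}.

Exit C_A = C_{A0}(1−X) = 6.08×0.272 = 1.654 kmol/m³.
In a CSTR the entire volume is at exit conditions, so r_B = 3.38×1.654^1.5 = 7.188 and r_C = 0.160×1.654 = 0.2646.
Fraction of consumed A going to B: r_B/(r_B+r_C) = 0.9645.
C_B = 0.9645·C_{A0}·X = 0.9645×6.08×0.728 = 4.27 kmol/m³; Y_B = C_B/C_{A0} = 0.702.

0.702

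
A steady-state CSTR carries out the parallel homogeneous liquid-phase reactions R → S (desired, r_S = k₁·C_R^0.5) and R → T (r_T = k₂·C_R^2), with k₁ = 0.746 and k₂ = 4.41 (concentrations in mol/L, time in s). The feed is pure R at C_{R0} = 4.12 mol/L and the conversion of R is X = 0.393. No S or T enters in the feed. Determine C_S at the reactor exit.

Exit C_R = C_{R0}(1−X) = 4.12×0.607 = 2.501 mol/L.
Rates in a CSTR are evaluated at the outlet concentration: r_S = 0.746×2.501^0.5 = 1.180, r_T = 4.41×2.501^2 = 27.58.
Fraction of consumed R going to S: r_S/(r_S+r_T) = 0.04102.
C_S = 0.04102·C_{R0}·X = 0.04102×4.12×0.393 = 0.0664 mol/L.

0.0664 mol/L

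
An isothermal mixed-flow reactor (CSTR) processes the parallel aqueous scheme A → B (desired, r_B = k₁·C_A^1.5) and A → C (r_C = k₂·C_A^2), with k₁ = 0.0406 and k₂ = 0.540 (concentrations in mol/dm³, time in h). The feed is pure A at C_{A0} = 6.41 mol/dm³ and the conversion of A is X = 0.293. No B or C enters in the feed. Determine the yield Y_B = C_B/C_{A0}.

Exit C_A = C_{A0}(1−X) = 6.41×0.707 = 4.532 mol/dm³.
Rates in a CSTR are evaluated at the outlet concentration: r_B = 0.0406×4.532^1.5 = 0.3917, r_C = 0.540×4.532^2 = 11.09.
Fraction of consumed A going to B: r_B/(r_B+r_C) = 0.03411.
C_B = 0.03411·C_{A0}·X = 0.03411×6.41×0.293 = 0.0641 mol/dm³; Y_B = C_B/C_{A0} = 0.01000.

0.01000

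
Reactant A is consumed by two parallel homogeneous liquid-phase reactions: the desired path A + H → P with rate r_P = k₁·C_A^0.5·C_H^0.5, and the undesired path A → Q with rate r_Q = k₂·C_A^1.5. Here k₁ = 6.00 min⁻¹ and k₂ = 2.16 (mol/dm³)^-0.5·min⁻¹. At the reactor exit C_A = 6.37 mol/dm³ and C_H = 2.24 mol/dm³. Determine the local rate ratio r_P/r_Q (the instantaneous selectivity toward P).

S_{P/Q} = r_P/r_Q = (k₁·C_A^0.5·C_H^0.5)/(k₂·C_A^1.5) = (k₁/k₂)·C_A⁻¹·C_H^0.5.
= (6.00×6.370^0.5×2.240^0.5) / (2.16×6.370^1.5) = 22.66/34.73 = 0.653.
The undesired path is higher order in A, so low C_A (CSTR or dilute feed) favours P.

0.653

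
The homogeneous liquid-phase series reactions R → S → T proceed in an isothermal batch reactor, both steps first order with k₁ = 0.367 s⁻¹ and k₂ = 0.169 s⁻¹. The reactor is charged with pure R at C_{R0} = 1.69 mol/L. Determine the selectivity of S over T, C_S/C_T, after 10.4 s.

0.399

For first-order series with pure R initially, C_S(t) = k₁C_{R0}/(k₂−k₁)·(e^(−k₁t) − e^(−k₂t)).
e^(−k₁t) = e^(−0.367×10.4) = e^(−3.817) = 0.02200; e^(−k₂t) = e^(−1.758) = 0.1725.
C_S = 0.367×1.69/(0.169−0.367) × (0.02200−0.1725) = (-3.132)×(-0.1505) = 0.4713 mol/L.
C_R = C_{R0}e^(−k₁t) = 0.03718 mol/L, so C_T = C_{R0}−C_R−C_S = 1.182 mol/L; C_S/C_T = 0.399.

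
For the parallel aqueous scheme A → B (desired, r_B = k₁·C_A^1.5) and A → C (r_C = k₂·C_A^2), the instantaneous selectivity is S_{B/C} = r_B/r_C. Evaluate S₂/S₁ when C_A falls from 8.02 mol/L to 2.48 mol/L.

S_{B/C} = (k₁/k₂)·C_A^-0.5, so S₂/S₁ = (C_{A,2}/C_{A,1})^-0.5.
= (2.48/8.02)^(-0.5) = (0.3092)^(-0.5) = 1.80.

1.80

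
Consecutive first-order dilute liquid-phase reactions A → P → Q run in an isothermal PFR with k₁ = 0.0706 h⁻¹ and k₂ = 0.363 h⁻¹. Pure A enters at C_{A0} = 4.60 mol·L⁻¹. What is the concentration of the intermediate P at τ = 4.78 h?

0.597 mol·L⁻¹

Solving the coupled first-order balances gives C_P(τ) = [k₁/(k₂−k₁)]·C_{A0}·(e^(−k₁τ) − e^(−k₂τ)).
e^(−k₁τ) = e^(−0.0706×4.78) = e^(−0.3375) = 0.7136; e^(−k₂τ) = e^(−1.735) = 0.1764.
C_P = 0.0706×4.60/(0.363−0.0706) × (0.7136−0.1764) = 1.111×0.5372 = 0.5967 mol·L⁻¹.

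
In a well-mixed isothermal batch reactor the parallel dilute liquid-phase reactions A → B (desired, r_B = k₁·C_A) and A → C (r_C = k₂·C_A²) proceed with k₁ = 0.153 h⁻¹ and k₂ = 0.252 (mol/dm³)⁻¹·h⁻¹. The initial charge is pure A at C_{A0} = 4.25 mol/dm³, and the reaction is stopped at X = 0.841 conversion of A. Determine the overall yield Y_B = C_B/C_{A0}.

C_A = C_{A0}(1−X) = 0.6758 mol/dm³.
Along a PFR/batch, dC_B/dC_A = −r_B/(r_B+r_C) = −k₁/(k₁+k₂·C_A).
Integrating from C_{A0} to C_A: C_B = (0.153/0.252)·ln[(0.153+0.252·4.25)/(0.153+0.252·0.676)] = 0.6071·ln(1.224/0.3233) = 0.8083 mol/dm³.
Y_B = C_B/C_{A0} = 0.8083/4.25 = 0.190.

0.190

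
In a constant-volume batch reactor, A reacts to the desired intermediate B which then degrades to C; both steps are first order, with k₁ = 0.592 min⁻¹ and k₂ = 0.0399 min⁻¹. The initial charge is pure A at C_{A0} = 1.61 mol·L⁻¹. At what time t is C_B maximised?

The intermediate peaks when r₁ = r₂, i.e. k₁e^(−k₁t) = k₂e^(−k₂t), giving t_opt = ln(k₂/k₁)/(k₂−k₁).
= ln(0.0399/0.592)/(0.0399−0.592) = ln(0.06740)/-0.5521 = -2.697/-0.5521 = 4.89 min.

4.89 min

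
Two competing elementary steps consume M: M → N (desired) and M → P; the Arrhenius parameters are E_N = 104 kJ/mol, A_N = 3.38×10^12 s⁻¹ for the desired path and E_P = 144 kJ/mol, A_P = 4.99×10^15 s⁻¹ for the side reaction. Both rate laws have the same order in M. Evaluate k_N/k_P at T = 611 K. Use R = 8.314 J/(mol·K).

Since both paths have the same order in M, the concentration cancels and S_{N/P} = k_N/k_P = (A_N/A_P)·exp[(E_P−E_N)/(RT)].
(E_P−E_N)/(RT) = (144−104)×10³/(8.314×611) = 40000/5080 = 7.874.
k_N/k_P = (3.38×10^12/4.99×10^15)·exp(7.874) = 6.774×10^-4 × 2629 = 1.78.

1.78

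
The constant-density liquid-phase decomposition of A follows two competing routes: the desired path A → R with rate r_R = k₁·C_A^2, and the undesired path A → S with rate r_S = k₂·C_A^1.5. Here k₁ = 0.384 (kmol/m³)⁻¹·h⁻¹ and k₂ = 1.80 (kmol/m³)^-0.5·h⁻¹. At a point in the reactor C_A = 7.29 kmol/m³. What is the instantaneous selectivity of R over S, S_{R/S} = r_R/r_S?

S_{R/S} = r_R/r_S = (k₁·C_A^2)/(k₂·C_A^1.5) = (k₁/k₂)·C_A^0.5.
= (0.384×7.290^2) / (1.80×7.290^1.5) = 20.41/35.43 = 0.576.
Since the desired path is higher order in A, keeping C_A high (PFR or concentrated feed) favours R.

0.576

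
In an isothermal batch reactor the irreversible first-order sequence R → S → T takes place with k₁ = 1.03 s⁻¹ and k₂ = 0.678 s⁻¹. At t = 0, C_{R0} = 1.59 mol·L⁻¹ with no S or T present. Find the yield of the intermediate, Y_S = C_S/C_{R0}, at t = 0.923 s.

0.434

Solving the coupled first-order balances gives C_S(t) = [k₁/(k₂−k₁)]·C_{R0}·(e^(−k₁t) − e^(−k₂t)).
e^(−k₁t) = e^(−1.03×0.923) = e^(−0.9507) = 0.3865; e^(−k₂t) = e^(−0.6258) = 0.5348.
C_S = 1.03×1.59/(0.678−1.03) × (0.3865−0.5348) = (-4.653)×(-0.1484) = 0.6903 mol·L⁻¹.
Y_S = C_S/C_{R0} = 0.6903/1.59 = 0.434.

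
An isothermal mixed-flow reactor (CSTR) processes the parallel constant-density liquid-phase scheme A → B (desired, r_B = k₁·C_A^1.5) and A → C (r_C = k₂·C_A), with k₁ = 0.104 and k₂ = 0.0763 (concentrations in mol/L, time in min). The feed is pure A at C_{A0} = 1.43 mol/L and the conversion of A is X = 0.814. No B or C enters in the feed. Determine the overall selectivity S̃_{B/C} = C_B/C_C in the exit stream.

0.703

Exit C_A = C_{A0}(1−X) = 1.43×0.186 = 0.2660 mol/L.
Rates in a CSTR are evaluated at the outlet concentration: r_B = 0.104×0.2660^1.5 = 0.01427, r_C = 0.0763×0.2660 = 0.02029.
Overall selectivity = C_B/C_C = r_Bτ/(r_Cτ) = r_B/r_C = 0.703.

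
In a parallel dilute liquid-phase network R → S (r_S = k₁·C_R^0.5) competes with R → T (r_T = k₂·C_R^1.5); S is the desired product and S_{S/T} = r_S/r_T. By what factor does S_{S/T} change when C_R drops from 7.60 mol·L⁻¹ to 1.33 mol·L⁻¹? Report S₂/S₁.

S_{S/T} = (k₁/k₂)·C_R⁻¹, so S₂/S₁ = (C_{R,2}/C_{R,1})⁻¹.
= 7.60/1.33 = 5.71.

5.71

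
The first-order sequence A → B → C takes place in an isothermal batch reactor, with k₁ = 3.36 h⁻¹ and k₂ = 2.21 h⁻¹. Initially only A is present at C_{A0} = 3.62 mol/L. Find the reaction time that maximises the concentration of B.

0.364 h

Setting dC_B/dt = 0 gives t_opt = ln(k₂/k₁)/(k₂−k₁).
= ln(2.21/3.36)/(2.21−3.36) = ln(0.6577)/-1.150 = -0.4189/-1.150 = 0.364 h.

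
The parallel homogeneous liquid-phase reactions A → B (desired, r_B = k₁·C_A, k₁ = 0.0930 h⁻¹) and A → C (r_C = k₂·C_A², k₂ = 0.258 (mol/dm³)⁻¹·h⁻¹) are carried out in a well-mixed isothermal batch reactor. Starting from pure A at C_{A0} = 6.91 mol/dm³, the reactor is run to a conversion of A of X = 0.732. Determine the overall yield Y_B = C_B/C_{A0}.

C_A = C_{A0}(1−X) = 1.852 mol/dm³.
Along a PFR/batch, dC_B/dC_A = −r_B/(r_B+r_C) = −k₁/(k₁+k₂·C_A).
Integrating from C_{A0} to C_A: C_B = (0.0930/0.258)·ln[(0.0930+0.258·6.91)/(0.0930+0.258·1.85)] = 0.3605·ln(1.876/0.5708) = 0.4289 mol/dm³.
Y_B = C_B/C_{A0} = 0.4289/6.91 = 0.0621.

0.0621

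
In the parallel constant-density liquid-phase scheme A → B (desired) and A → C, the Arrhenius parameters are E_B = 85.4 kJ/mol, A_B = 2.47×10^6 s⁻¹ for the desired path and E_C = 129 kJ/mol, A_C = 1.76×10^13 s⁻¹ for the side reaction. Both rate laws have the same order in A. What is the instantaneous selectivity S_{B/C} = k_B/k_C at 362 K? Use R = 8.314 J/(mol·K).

k_B/k_C = (A_B/A_C)·exp[−(E_B−E_C)/(RT)] = (A_B/A_C)·exp[(E_C−E_B)/(RT)].
(E_C−E_B)/(RT) = (129−85.4)×10³/(8.314×362) = 43600/3010 = 14.49.
k_B/k_C = (2.47×10^6/1.76×10^13)·exp(14.49) = 1.403×10^-7 × 1.956×10^6 = 0.275.

0.275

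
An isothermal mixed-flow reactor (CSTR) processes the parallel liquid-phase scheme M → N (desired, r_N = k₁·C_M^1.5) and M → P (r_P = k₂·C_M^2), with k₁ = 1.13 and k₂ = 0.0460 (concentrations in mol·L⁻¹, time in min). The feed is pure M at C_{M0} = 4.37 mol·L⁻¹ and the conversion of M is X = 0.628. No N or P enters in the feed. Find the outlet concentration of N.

Exit C_M = C_{M0}(1−X) = 4.37×0.372 = 1.626 mol·L⁻¹.
Rates in a CSTR are evaluated at the outlet concentration: r_N = 1.13×1.626^1.5 = 2.342, r_P = 0.0460×1.626^2 = 0.1216.
Fraction of consumed M going to N: r_N/(r_N+r_P) = 0.9507.
C_N = 0.9507·C_{M0}·X = 0.9507×4.37×0.628 = 2.61 mol·L⁻¹.

2.61 mol·L⁻¹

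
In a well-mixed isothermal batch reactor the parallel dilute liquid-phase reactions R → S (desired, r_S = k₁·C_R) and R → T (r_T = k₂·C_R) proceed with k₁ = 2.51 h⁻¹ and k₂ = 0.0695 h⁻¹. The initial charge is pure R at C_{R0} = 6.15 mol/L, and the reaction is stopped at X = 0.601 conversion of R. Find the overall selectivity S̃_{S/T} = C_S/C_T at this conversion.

36.1

C_R = C_{R0}(1−X) = 2.454 mol/L.
Both paths are first order in R, so the instantaneous fraction to S is constant: dC_S/d(−C_R) = k₁/(k₁+k₂) = 0.9731.
C_S = 0.9731·(C_{R0}−C_R) = 0.9731×3.696 = 3.60 mol/L.
C_T = (C_{R0}−C_R)−C_S = 0.09959 mol/L; S̃_{S/T} = 3.597/0.09959 = 36.1.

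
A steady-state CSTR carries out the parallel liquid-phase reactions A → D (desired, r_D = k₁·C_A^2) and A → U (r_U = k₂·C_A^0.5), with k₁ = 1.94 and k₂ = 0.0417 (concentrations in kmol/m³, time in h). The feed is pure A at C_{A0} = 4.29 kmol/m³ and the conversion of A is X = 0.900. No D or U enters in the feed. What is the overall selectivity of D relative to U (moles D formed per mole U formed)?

13.1

Exit C_A = C_{A0}(1−X) = 4.29×0.100 = 0.4290 kmol/m³.
A CSTR operates uniformly at the exit composition, giving r_D = 0.3570 and r_U = 0.02731 (each k·C_A^n at C_A = 0.4290).
Overall selectivity = C_D/C_U = r_Dτ/(r_Uτ) = r_D/r_U = 13.1.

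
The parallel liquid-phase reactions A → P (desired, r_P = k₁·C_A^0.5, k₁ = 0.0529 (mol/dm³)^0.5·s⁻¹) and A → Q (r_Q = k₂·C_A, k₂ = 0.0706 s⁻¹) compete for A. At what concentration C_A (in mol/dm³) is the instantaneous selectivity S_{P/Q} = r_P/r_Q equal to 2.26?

0.110 mol/dm³

S_{P/Q} = (k₁/k₂)·C_A^-0.5 ⇒ C_A = (S·k₂/k₁)^(-2).
= (2.26×0.0706/0.0529)^(-2) = (3.016)^(-2) = 0.110 mol/dm³.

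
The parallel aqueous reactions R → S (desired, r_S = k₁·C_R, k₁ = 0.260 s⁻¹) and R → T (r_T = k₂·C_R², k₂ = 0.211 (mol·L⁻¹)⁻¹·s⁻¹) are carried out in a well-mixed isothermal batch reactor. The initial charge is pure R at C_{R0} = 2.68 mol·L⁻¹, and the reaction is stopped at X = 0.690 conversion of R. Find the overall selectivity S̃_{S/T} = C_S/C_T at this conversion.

0.743

C_R = C_{R0}(1−X) = 0.8308 mol·L⁻¹.
Along a PFR/batch, dC_S/dC_R = −r_S/(r_S+r_T) = −k₁/(k₁+k₂·C_R).
Integrating from C_{R0} to C_R: C_S = (0.260/0.211)·ln[(0.260+0.211·2.68)/(0.260+0.211·0.831)] = 1.232·ln(0.8255/0.4353) = 0.7885 mol·L⁻¹.
C_T = (C_{R0}−C_R)−C_S = 1.061 mol·L⁻¹; S̃_{S/T} = 0.7885/1.061 = 0.743.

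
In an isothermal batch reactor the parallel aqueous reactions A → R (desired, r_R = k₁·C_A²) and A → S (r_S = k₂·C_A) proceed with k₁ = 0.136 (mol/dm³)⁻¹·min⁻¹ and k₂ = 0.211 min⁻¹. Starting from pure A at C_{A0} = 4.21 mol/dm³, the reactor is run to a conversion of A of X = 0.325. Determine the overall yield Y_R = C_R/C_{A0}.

C_A = C_{A0}(1−X) = 2.842 mol/dm³.
Along a PFR/batch, dC_S/dC_A = −r_S/(r_R+r_S) = −k₂/(k₂+k₁·C_A).
Integrating from C_{A0} to C_A: C_S = (0.211/0.136)·ln[(0.211+0.136·4.21)/(0.211+0.136·2.84)] = 1.551·ln(0.7836/0.5975) = 0.4207 mol/dm³.
Then C_R = (C_{A0}−C_A) − C_S = 1.368 − 0.4207 = 0.9476 mol/dm³.
Y_R = C_R/C_{A0} = 0.9476/4.21 = 0.225.

0.225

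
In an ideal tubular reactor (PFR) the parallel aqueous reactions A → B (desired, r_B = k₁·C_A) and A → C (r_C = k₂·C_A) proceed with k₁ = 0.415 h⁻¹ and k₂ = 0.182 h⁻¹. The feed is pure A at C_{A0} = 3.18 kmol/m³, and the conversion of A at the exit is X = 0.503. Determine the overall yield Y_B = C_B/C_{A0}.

0.350

C_A = C_{A0}(1−X) = 1.580 kmol/m³.
Both paths are first order in A, so the instantaneous fraction to B is constant: dC_B/d(−C_A) = k₁/(k₁+k₂) = 0.6951.
C_B = 0.6951·(C_{A0}−C_A) = 0.6951×1.600 = 1.11 kmol/m³.
Y_B = C_B/C_{A0} = 1.112/3.18 = 0.350.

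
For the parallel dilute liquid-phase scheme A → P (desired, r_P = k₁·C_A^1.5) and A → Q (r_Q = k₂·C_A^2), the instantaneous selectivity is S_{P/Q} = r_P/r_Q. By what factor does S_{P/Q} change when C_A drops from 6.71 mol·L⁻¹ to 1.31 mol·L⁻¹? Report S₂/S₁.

2.26

S_{P/Q} = (k₁/k₂)·C_A^-0.5, so S₂/S₁ = (C_{A,2}/C_{A,1})^-0.5.
= (1.31/6.71)^(-0.5) = (0.1952)^(-0.5) = 2.26.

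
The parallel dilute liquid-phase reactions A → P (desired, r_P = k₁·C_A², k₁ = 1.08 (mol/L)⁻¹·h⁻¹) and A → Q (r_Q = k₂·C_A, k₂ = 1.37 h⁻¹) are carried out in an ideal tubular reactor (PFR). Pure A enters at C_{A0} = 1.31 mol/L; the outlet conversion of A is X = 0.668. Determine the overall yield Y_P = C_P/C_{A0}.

C_A = C_{A0}(1−X) = 0.4349 mol/L.
Along a PFR/batch, dC_Q/dC_A = −r_Q/(r_P+r_Q) = −k₂/(k₂+k₁·C_A).
Integrating from C_{A0} to C_A: C_Q = (1.37/1.08)·ln[(1.37+1.08·1.31)/(1.37+1.08·0.435)] = 1.269·ln(2.785/1.840) = 0.5259 mol/L.
Then C_P = (C_{A0}−C_A) − C_Q = 0.8751 − 0.5259 = 0.3492 mol/L.
Y_P = C_P/C_{A0} = 0.3492/1.31 = 0.267.

0.267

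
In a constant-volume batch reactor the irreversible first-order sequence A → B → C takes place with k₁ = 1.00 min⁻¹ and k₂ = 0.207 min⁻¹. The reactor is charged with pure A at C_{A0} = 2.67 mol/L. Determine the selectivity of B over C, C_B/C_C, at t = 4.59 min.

0.922

For first-order series with pure A initially, C_B(t) = k₁C_{A0}/(k₂−k₁)·(e^(−k₁t) − e^(−k₂t)).
e^(−k₁t) = e^(−1.00×4.59) = e^(−4.590) = 0.01015; e^(−k₂t) = e^(−0.9501) = 0.3867.
C_B = 1.00×2.67/(0.207−1.00) × (0.01015−0.3867) = (-3.367)×(-0.3765) = 1.268 mol/L.
C_A = C_{A0}e^(−k₁t) = 0.02711 mol/L, so C_C = C_{A0}−C_A−C_B = 1.375 mol/L; C_B/C_C = 0.922.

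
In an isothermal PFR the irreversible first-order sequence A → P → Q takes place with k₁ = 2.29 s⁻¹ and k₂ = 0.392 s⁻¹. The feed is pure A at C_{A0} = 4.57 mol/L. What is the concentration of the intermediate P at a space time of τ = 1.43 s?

Solving the coupled first-order balances gives C_P(τ) = [k₁/(k₂−k₁)]·C_{A0}·(e^(−k₁τ) − e^(−k₂τ)).
e^(−k₁τ) = e^(−2.29×1.43) = e^(−3.275) = 0.03783; e^(−k₂τ) = e^(−0.5606) = 0.5709.
C_P = 2.29×4.57/(0.392−2.29) × (0.03783−0.5709) = (-5.514)×(-0.5331) = 2.939 mol/L.

2.94 mol/L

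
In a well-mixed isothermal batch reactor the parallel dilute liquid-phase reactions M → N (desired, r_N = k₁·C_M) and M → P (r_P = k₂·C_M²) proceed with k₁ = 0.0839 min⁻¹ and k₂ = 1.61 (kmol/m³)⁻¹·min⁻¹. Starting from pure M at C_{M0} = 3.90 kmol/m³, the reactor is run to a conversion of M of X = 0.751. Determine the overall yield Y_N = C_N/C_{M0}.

C_M = C_{M0}(1−X) = 0.9711 kmol/m³.
Along a PFR/batch, dC_N/dC_M = −r_N/(r_N+r_P) = −k₁/(k₁+k₂·C_M).
Integrating from C_{M0} to C_M: C_N = (0.0839/1.61)·ln[(0.0839+1.61·3.90)/(0.0839+1.61·0.971)] = 0.05211·ln(6.363/1.647) = 0.07042 kmol/m³.
Y_N = C_N/C_{M0} = 0.07042/3.90 = 0.0181.

0.0181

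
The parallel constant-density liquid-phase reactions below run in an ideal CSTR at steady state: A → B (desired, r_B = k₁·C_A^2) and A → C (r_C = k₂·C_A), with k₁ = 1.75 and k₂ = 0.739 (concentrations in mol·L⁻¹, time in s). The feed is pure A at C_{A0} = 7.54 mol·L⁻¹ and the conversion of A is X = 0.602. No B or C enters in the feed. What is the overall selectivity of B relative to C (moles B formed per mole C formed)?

Exit C_A = C_{A0}(1−X) = 7.54×0.398 = 3.001 mol·L⁻¹.
Rates in a CSTR are evaluated at the outlet concentration: r_B = 1.75×3.001^2 = 15.76, r_C = 0.739×3.001 = 2.218.
Overall selectivity = C_B/C_C = r_Bτ/(r_Cτ) = r_B/r_C = 7.11.

7.11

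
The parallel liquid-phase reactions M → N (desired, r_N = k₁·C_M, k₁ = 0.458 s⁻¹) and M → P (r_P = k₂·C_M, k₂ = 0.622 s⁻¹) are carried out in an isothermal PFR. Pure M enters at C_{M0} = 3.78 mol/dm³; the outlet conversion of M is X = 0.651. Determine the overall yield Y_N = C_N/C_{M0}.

C_M = C_{M0}(1−X) = 1.319 mol/dm³.
Both paths are first order in M, so the instantaneous fraction to N is constant: dC_N/d(−C_M) = k₁/(k₁+k₂) = 0.4241.
C_N = 0.4241·(C_{M0}−C_M) = 0.4241×2.461 = 1.04 mol/dm³.
Y_N = C_N/C_{M0} = 1.044/3.78 = 0.276.

0.276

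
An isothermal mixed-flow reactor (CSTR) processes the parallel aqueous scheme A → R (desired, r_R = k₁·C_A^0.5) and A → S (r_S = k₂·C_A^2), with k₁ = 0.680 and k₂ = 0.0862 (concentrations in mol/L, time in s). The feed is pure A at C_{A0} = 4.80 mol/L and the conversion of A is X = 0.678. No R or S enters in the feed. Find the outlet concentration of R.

2.62 mol/L

Exit C_A = C_{A0}(1−X) = 4.80×0.322 = 1.546 mol/L.
In a CSTR the entire volume is at exit conditions, so r_R = 0.680×1.546^0.5 = 0.8454 and r_S = 0.0862×1.546^2 = 0.2059.
Fraction of consumed A going to R: r_R/(r_R+r_S) = 0.8041.
C_R = 0.8041·C_{A0}·X = 0.8041×4.80×0.678 = 2.62 mol/L.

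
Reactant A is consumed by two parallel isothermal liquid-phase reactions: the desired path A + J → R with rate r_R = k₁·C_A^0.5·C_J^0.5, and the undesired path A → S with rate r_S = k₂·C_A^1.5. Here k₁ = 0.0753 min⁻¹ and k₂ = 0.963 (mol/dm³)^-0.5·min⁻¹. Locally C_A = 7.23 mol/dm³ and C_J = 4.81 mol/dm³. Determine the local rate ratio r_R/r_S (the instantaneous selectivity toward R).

S_{R/S} = r_R/r_S = (k₁·C_A^0.5·C_J^0.5)/(k₂·C_A^1.5) = (k₁/k₂)·C_A⁻¹·C_J^0.5.
= (0.0753×7.230^0.5×4.810^0.5) / (0.963×7.230^1.5) = 0.4441/18.72 = 0.0237.

0.0237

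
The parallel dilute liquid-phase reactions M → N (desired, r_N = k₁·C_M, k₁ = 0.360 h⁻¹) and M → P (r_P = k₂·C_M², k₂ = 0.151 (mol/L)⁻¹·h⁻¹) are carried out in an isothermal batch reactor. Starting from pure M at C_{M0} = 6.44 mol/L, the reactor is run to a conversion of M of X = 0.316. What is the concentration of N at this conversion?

C_M = C_{M0}(1−X) = 4.405 mol/L.
Along a PFR/batch, dC_N/dC_M = −r_N/(r_N+r_P) = −k₁/(k₁+k₂·C_M).
Integrating from C_{M0} to C_M: C_N = (0.360/0.151)·ln[(0.360+0.151·6.44)/(0.360+0.151·4.40)] = 2.384·ln(1.332/1.025) = 0.6251 mol/L.

0.625 mol/L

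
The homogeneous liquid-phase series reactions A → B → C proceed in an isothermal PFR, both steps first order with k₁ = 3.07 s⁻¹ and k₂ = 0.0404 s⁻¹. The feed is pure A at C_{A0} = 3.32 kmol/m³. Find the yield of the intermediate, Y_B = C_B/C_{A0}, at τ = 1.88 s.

Solving the coupled first-order balances gives C_B(τ) = [k₁/(k₂−k₁)]·C_{A0}·(e^(−k₁τ) − e^(−k₂τ)).
e^(−k₁τ) = e^(−3.07×1.88) = e^(−5.772) = 0.003115; e^(−k₂τ) = e^(−0.07595) = 0.9269.
C_B = 3.07×3.32/(0.0404−3.07) × (0.003115−0.9269) = (-3.364)×(-0.9237) = 3.108 kmol/m³.
Y_B = C_B/C_{A0} = 3.108/3.32 = 0.936.

0.936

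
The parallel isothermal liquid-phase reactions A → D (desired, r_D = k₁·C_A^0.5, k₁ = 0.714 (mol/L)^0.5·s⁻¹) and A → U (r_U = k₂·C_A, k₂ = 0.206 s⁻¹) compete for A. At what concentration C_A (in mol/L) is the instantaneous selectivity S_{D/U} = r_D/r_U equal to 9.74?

S_{D/U} = (k₁/k₂)·C_A^-0.5 ⇒ C_A = (S·k₂/k₁)^(-2).
= (9.74×0.206/0.714)^(-2) = (2.810)^(-2) = 0.127 mol/L.

0.127 mol/L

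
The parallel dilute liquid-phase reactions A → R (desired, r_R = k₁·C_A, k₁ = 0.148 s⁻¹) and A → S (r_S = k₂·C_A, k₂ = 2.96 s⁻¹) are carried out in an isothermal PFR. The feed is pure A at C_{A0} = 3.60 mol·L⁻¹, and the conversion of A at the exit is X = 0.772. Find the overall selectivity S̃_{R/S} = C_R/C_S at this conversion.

0.0500

C_A = C_{A0}(1−X) = 0.8208 mol·L⁻¹.
Both paths are first order in A, so the instantaneous fraction to R is constant: dC_R/d(−C_A) = k₁/(k₁+k₂) = 0.04762.
C_R = 0.04762·(C_{A0}−C_A) = 0.04762×2.779 = 0.132 mol·L⁻¹.
C_S = (C_{A0}−C_A)−C_R = 2.647 mol·L⁻¹; S̃_{R/S} = 0.1323/2.647 = 0.0500.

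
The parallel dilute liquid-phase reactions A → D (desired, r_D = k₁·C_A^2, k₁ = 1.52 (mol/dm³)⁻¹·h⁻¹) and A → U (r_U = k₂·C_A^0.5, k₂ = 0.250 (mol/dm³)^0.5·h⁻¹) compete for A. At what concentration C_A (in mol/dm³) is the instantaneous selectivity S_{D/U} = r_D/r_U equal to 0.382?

S_{D/U} = (k₁/k₂)·C_A^1.5 ⇒ C_A = (S·k₂/k₁)^(1/1.5).
= (0.382×0.250/1.52)^(0.6667) = (0.06283)^(0.6667) = 0.158 mol/dm³.

0.158 mol/dm³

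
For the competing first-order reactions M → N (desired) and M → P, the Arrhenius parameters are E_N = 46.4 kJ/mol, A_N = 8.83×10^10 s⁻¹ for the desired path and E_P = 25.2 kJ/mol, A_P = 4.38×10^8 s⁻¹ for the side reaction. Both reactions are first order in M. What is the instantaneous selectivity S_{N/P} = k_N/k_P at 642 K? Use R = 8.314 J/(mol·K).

k_N/k_P = (A_N/A_P)·exp[−(E_N−E_P)/(RT)] = (A_N/A_P)·exp[(E_P−E_N)/(RT)].
(E_P−E_N)/(RT) = (25.2−46.4)×10³/(8.314×642) = -21200/5338 = -3.972.
k_N/k_P = (8.83×10^10/4.38×10^8)·exp(-3.972) = 201.6 × 0.01884 = 3.80.
Since E_N > E_P, raising the temperature improves selectivity toward N.

3.80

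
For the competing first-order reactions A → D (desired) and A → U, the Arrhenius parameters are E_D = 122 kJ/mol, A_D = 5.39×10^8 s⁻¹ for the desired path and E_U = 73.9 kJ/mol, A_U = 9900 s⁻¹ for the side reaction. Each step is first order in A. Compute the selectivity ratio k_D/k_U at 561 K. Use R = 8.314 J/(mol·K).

1.81

Since both paths have the same order in A, the concentration cancels and S_{D/U} = k_D/k_U = (A_D/A_U)·exp[(E_U−E_D)/(RT)].
(E_U−E_D)/(RT) = (73.9−122)×10³/(8.314×561) = -48100/4664 = -10.31.
k_D/k_U = (5.39×10^8/9900)·exp(-10.31) = 54444 × 3.321×10^-5 = 1.81.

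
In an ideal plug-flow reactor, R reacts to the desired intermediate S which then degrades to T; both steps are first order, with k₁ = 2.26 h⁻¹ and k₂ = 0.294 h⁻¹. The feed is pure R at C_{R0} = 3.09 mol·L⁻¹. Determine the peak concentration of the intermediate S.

2.28 mol·L⁻¹

Evaluating C_S at τ_opt = ln(k₂/k₁)/(k₂−k₁) gives C_{S,max}/C_{R0} = (k₁/k₂)^[k₂/(k₂−k₁)].
= (2.26/0.294)^(0.294/(0.294−2.26)) = (7.687)^(-0.1495) = 0.7371.
C_{S,max} = 0.7371×3.09 = 2.28 mol·L⁻¹.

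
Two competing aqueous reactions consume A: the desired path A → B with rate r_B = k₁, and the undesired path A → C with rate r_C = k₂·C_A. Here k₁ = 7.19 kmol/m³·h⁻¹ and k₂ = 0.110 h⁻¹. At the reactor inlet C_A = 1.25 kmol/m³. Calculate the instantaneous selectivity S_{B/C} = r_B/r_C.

52.3

S_{B/C} = r_B/r_C = (k₁)/(k₂·C_A) = (k₁/k₂)·C_A⁻¹.
= (7.19) / (0.110×1.250) = 7.190/0.1375 = 52.3.
The undesired path is higher order in A, so low C_A (CSTR or dilute feed) favours B.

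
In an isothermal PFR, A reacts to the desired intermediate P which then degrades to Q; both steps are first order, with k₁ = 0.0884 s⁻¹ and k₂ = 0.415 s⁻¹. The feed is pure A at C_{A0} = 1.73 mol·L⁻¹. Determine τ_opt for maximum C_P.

4.73 s

Setting dC_P/dτ = 0 gives τ_opt = ln(k₂/k₁)/(k₂−k₁).
= ln(0.415/0.0884)/(0.415−0.0884) = ln(4.695)/0.3266 = 1.546/0.3266 = 4.73 s.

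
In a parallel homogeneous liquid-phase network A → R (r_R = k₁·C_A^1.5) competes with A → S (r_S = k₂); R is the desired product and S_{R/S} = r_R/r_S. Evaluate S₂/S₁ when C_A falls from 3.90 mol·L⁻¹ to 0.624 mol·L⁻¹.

S_{R/S} = (k₁/k₂)·C_A^1.5, so S₂/S₁ = (C_{A,2}/C_{A,1})^1.5.
= (0.624/3.90)^1.5 = (0.1600)^1.5 = 0.0640.
Selectivity toward R falls as C_A falls — high-concentration operation is favoured.

0.0640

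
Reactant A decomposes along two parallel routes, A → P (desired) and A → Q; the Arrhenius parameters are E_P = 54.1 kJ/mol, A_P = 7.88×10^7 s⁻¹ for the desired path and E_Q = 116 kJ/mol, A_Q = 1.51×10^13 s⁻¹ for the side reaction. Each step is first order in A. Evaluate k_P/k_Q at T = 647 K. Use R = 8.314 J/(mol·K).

Since both paths have the same order in A, the concentration cancels and S_{P/Q} = k_P/k_Q = (A_P/A_Q)·exp[(E_Q−E_P)/(RT)].
(E_Q−E_P)/(RT) = (116−54.1)×10³/(8.314×647) = 61900/5379 = 11.51.
k_P/k_Q = (7.88×10^7/1.51×10^13)·exp(11.51) = 5.219×10^-6 × 99447 = 0.519.
Since E_P < E_Q, lowering the temperature improves selectivity toward P.

0.519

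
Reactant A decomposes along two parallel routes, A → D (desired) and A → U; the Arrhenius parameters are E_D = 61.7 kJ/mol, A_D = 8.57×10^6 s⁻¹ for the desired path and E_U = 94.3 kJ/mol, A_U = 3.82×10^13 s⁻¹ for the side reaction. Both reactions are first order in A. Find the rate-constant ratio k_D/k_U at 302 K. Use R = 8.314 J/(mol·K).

Since both paths have the same order in A, the concentration cancels and S_{D/U} = k_D/k_U = (A_D/A_U)·exp[(E_U−E_D)/(RT)].
(E_U−E_D)/(RT) = (94.3−61.7)×10³/(8.314×302) = 32600/2511 = 12.98.
k_D/k_U = (8.57×10^6/3.82×10^13)·exp(12.98) = 2.243×10^-7 × 4.353×10^5 = 0.0977.

0.0977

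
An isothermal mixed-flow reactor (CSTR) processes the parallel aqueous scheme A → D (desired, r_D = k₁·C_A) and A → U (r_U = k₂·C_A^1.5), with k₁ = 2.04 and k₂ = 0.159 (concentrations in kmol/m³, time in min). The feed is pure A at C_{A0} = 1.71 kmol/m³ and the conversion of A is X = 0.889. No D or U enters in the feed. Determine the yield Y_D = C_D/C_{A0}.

0.860

Exit C_A = C_{A0}(1−X) = 1.71×0.111 = 0.1898 kmol/m³.
In a CSTR the entire volume is at exit conditions, so r_D = 2.04×0.1898 = 0.3872 and r_U = 0.159×0.1898^1.5 = 0.01315.
Fraction of consumed A going to D: r_D/(r_D+r_U) = 0.9672.
C_D = 0.9672·C_{A0}·X = 0.9672×1.71×0.889 = 1.47 kmol/m³; Y_D = C_D/C_{A0} = 0.860.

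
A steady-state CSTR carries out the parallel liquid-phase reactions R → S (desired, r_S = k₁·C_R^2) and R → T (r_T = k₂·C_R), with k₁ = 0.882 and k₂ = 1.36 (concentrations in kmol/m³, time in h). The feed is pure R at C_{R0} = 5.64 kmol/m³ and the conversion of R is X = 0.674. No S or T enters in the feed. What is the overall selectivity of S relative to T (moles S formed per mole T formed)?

Exit C_R = C_{R0}(1−X) = 5.64×0.326 = 1.839 kmol/m³.
A CSTR operates uniformly at the exit composition, giving r_S = 2.982 and r_T = 2.501 (each k·C_R^n at C_R = 1.839).
Overall selectivity = C_S/C_T = r_Sτ/(r_Tτ) = r_S/r_T = 1.19.

1.19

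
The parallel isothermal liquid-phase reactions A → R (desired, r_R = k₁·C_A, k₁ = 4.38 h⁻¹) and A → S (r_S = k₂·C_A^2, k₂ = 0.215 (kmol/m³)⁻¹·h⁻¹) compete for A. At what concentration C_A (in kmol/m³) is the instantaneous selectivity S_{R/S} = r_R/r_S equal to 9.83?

S_{R/S} = (k₁/k₂)·C_A⁻¹ ⇒ C_A = (S·k₂/k₁)^(-1).
= (9.83×0.215/4.38)^(-1) = (0.4825)^(-1) = 2.07 kmol/m³.

2.07 kmol/m³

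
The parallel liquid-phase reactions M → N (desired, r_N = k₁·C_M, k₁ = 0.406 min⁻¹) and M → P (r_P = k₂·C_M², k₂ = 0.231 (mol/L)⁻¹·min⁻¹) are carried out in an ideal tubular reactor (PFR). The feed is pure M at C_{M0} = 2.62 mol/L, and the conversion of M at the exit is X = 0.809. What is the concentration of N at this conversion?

1.16 mol/L

C_M = C_{M0}(1−X) = 0.5004 mol/L.
Along a PFR/batch, dC_N/dC_M = −r_N/(r_N+r_P) = −k₁/(k₁+k₂·C_M).
Integrating from C_{M0} to C_M: C_N = (0.406/0.231)·ln[(0.406+0.231·2.62)/(0.406+0.231·0.500)] = 1.758·ln(1.011/0.5216) = 1.164 mol/L.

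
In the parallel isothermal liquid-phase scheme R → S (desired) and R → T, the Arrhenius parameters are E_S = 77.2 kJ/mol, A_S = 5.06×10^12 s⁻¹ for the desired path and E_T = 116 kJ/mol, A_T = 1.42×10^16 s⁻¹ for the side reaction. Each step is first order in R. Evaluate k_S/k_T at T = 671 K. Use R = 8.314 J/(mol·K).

0.374

Since both paths have the same order in R, the concentration cancels and S_{S/T} = k_S/k_T = (A_S/A_T)·exp[(E_T−E_S)/(RT)].
(E_T−E_S)/(RT) = (116−77.2)×10³/(8.314×671) = 38800/5579 = 6.955.
k_S/k_T = (5.06×10^12/1.42×10^16)·exp(6.955) = 3.563×10^-4 × 1048 = 0.374.
Since E_S < E_T, lowering the temperature improves selectivity toward S.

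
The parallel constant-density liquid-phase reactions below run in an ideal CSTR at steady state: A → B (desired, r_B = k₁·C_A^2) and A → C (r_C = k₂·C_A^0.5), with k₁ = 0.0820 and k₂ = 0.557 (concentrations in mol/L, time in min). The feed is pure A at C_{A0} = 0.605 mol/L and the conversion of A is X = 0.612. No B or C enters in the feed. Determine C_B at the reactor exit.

Exit C_A = C_{A0}(1−X) = 0.605×0.388 = 0.2347 mol/L.
A CSTR operates uniformly at the exit composition, giving r_B = 0.004518 and r_C = 0.2699 (each k·C_A^n at C_A = 0.2347).
Fraction of consumed A going to B: r_B/(r_B+r_C) = 0.01647.
C_B = 0.01647·C_{A0}·X = 0.01647×0.605×0.612 = 0.00610 mol/L.

0.00610 mol/L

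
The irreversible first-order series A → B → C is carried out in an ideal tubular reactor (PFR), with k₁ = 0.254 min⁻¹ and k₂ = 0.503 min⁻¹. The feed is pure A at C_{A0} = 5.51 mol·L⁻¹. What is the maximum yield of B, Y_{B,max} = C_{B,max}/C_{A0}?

Evaluating C_B at τ_opt = ln(k₂/k₁)/(k₂−k₁) gives C_{B,max}/C_{A0} = (k₁/k₂)^[k₂/(k₂−k₁)].
= (0.254/0.503)^(0.503/(0.503−0.254)) = (0.5050)^(2.020) = 0.2515.

0.252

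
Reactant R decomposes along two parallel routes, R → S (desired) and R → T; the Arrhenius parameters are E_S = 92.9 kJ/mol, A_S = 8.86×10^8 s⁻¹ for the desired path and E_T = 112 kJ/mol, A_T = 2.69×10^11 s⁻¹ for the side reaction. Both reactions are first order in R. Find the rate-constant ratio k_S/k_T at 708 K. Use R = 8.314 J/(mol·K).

0.0845

With equal orders, S_{S/T} = k_S/k_T = (A_S/A_T)·exp[(E_T−E_S)/(RT)].
(E_T−E_S)/(RT) = (112−92.9)×10³/(8.314×708) = 19100/5886 = 3.245.
k_S/k_T = (8.86×10^8/2.69×10^11)·exp(3.245) = 0.003294 × 25.66 = 0.0845.
Since E_S < E_T, lowering the temperature improves selectivity toward S.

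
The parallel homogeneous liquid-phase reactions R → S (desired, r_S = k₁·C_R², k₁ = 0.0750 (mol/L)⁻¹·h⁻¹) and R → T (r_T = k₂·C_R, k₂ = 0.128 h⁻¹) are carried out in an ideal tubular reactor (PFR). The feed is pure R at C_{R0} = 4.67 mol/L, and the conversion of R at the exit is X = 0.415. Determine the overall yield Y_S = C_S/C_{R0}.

C_R = C_{R0}(1−X) = 2.732 mol/L.
Along a PFR/batch, dC_T/dC_R = −r_T/(r_S+r_T) = −k₂/(k₂+k₁·C_R).
Integrating from C_{R0} to C_R: C_T = (0.128/0.0750)·ln[(0.128+0.0750·4.67)/(0.128+0.0750·2.73)] = 1.707·ln(0.4783/0.3329) = 0.6183 mol/L.
Then C_S = (C_{R0}−C_R) − C_T = 1.938 − 0.6183 = 1.320 mol/L.
Y_S = C_S/C_{R0} = 1.320/4.67 = 0.283.

0.283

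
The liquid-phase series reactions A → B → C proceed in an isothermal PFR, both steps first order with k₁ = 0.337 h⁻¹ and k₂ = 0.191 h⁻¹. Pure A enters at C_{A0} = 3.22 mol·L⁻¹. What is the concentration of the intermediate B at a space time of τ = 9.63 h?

0.892 mol·L⁻¹

Solving the coupled first-order balances gives C_B(τ) = [k₁/(k₂−k₁)]·C_{A0}·(e^(−k₁τ) − e^(−k₂τ)).
e^(−k₁τ) = e^(−0.337×9.63) = e^(−3.245) = 0.03896; e^(−k₂τ) = e^(−1.839) = 0.1589.
C_B = 0.337×3.22/(0.191−0.337) × (0.03896−0.1589) = (-7.432)×(-0.1200) = 0.8917 mol·L⁻¹.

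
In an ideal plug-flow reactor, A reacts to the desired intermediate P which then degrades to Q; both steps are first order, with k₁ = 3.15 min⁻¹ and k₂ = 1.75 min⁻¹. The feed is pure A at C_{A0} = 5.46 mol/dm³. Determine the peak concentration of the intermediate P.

2.62 mol/dm³

At the optimum, C_{P,max}/C_{A0} = (k₁/k₂)^[k₂/(k₂−k₁)].
= (3.15/1.75)^(1.75/(1.75−3.15)) = (1.800)^(-1.250) = 0.4796.
C_{P,max} = 0.4796×5.46 = 2.62 mol/dm³.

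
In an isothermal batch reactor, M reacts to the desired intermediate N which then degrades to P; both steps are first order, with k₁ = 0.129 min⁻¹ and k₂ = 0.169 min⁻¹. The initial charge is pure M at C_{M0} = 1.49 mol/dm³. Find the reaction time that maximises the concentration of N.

For first-order series the maximum of C_N occurs at t_opt = ln(k₂/k₁)/(k₂−k₁).
= ln(0.169/0.129)/(0.169−0.129) = ln(1.310)/0.04000 = 0.2701/0.04000 = 6.75 min.

6.75 min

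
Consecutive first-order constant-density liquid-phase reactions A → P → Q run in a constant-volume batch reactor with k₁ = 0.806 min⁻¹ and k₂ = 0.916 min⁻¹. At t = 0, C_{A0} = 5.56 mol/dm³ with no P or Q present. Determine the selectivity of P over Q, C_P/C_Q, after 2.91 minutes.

For first-order series with pure A initially, C_P(t) = k₁C_{A0}/(k₂−k₁)·(e^(−k₁t) − e^(−k₂t)).
e^(−k₁t) = e^(−0.806×2.91) = e^(−2.345) = 0.09580; e^(−k₂t) = e^(−2.666) = 0.06956.
C_P = 0.806×5.56/(0.916−0.806) × (0.09580−0.06956) = 40.74×0.02624 = 1.069 mol/dm³.
C_A = C_{A0}e^(−k₁t) = 0.5327 mol/dm³, so C_Q = C_{A0}−C_A−C_P = 3.958 mol/dm³; C_P/C_Q = 0.270.

0.270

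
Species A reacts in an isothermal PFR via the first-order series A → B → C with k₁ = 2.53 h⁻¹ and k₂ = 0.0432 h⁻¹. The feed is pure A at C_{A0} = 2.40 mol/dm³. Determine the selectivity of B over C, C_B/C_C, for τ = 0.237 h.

For first-order series with pure A initially, C_B(τ) = k₁C_{A0}/(k₂−k₁)·(e^(−k₁τ) − e^(−k₂τ)).
e^(−k₁τ) = e^(−2.53×0.237) = e^(−0.5996) = 0.5490; e^(−k₂τ) = e^(−0.01024) = 0.9898.
C_B = 2.53×2.40/(0.0432−2.53) × (0.5490−0.9898) = (-2.442)×(-0.4408) = 1.076 mol/dm³.
C_A = C_{A0}e^(−k₁τ) = 1.318 mol/dm³, so C_C = C_{A0}−C_A−C_B = 0.006069 mol/dm³; C_B/C_C = 177.

177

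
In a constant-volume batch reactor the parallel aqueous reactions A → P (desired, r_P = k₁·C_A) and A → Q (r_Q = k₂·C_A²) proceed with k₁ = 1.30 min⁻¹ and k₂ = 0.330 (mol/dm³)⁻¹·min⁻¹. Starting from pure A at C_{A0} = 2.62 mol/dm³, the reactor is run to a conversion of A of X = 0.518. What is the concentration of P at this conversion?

0.913 mol/dm³

C_A = C_{A0}(1−X) = 1.263 mol/dm³.
Along a PFR/batch, dC_P/dC_A = −r_P/(r_P+r_Q) = −k₁/(k₁+k₂·C_A).
Integrating from C_{A0} to C_A: C_P = (1.30/0.330)·ln[(1.30+0.330·2.62)/(1.30+0.330·1.26)] = 3.939·ln(2.165/1.717) = 0.9132 mol/dm³.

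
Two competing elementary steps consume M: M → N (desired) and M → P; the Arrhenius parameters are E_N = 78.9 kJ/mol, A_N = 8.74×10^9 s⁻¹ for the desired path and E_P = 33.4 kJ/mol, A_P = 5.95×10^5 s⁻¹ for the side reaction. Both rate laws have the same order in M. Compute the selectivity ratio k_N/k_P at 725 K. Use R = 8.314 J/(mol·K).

Since both paths have the same order in M, the concentration cancels and S_{N/P} = k_N/k_P = (A_N/A_P)·exp[(E_P−E_N)/(RT)].
(E_P−E_N)/(RT) = (33.4−78.9)×10³/(8.314×725) = -45500/6028 = -7.549.
k_N/k_P = (8.74×10^9/5.95×10^5)·exp(-7.549) = 14689 × 5.269×10^-4 = 7.74.

7.74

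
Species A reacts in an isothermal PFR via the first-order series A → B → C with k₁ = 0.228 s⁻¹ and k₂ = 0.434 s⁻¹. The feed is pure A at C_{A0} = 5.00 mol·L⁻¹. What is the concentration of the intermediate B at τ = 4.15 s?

1.23 mol·L⁻¹

The intermediate concentration in a first-order A→B→C sequence is C_B = k₁C_{A0}(e^(−k₁τ) − e^(−k₂τ))/(k₂−k₁).
e^(−k₁τ) = e^(−0.228×4.15) = e^(−0.9462) = 0.3882; e^(−k₂τ) = e^(−1.801) = 0.1651.
C_B = 0.228×5.00/(0.434−0.228) × (0.3882−0.1651) = 5.534×0.2231 = 1.235 mol·L⁻¹.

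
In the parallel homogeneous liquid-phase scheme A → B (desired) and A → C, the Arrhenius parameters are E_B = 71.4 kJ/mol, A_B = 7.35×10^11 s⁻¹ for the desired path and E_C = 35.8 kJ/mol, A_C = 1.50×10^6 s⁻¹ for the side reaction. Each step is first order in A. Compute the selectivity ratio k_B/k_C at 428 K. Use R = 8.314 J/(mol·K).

With equal orders, S_{B/C} = k_B/k_C = (A_B/A_C)·exp[(E_C−E_B)/(RT)].
(E_C−E_B)/(RT) = (35.8−71.4)×10³/(8.314×428) = -35600/3558 = -10.00.
k_B/k_C = (7.35×10^11/1.50×10^6)·exp(-10.00) = 4.900×10^5 × 4.520×10^-5 = 22.1.

22.1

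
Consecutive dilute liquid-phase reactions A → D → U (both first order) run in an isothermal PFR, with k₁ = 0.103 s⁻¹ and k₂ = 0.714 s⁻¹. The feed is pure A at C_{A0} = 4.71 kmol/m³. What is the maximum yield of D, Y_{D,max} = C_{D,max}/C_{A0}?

At the optimum, C_{D,max}/C_{A0} = (k₁/k₂)^[k₂/(k₂−k₁)].
= (0.103/0.714)^(0.714/(0.714−0.103)) = (0.1443)^(1.169) = 0.1041.

0.104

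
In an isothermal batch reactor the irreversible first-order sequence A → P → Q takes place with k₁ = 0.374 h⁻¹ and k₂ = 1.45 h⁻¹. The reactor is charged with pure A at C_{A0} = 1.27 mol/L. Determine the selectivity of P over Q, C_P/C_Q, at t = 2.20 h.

0.327

Solving the coupled first-order balances gives C_P(t) = [k₁/(k₂−k₁)]·C_{A0}·(e^(−k₁t) − e^(−k₂t)).
e^(−k₁t) = e^(−0.374×2.20) = e^(−0.8228) = 0.4392; e^(−k₂t) = e^(−3.190) = 0.04117.
C_P = 0.374×1.27/(1.45−0.374) × (0.4392−0.04117) = 0.4414×0.3980 = 0.1757 mol/L.
C_A = C_{A0}e^(−k₁t) = 0.5578 mol/L, so C_Q = C_{A0}−C_A−C_P = 0.5365 mol/L; C_P/C_Q = 0.327.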